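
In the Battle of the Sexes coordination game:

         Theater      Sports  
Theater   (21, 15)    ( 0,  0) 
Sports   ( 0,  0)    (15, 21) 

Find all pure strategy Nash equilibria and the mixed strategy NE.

Pure NE: (Theater, Theater) and (Sports, Sports); Mixed NE: p = 0.5833, q = 0.4167

Work:
Check pure NE:
(Theater, Theater): (21, 15) - no unilateral deviation beneficial
(Sports, Sports): (15, 21) - no unilateral deviation beneficial
Mixed NE: P1 plays Theater with p = 0.5833, P2 plays Theater with q = 0.4167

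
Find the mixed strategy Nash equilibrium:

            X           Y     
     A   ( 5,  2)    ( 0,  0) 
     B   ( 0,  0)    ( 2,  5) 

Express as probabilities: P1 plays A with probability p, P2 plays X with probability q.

p = 0.7143, q = 0.2857

Work:
Find probabilities that make opponent indifferent:
P2 chooses q to make P1 indifferent between A and B
P1 chooses p to make P2 indifferent between X and Y
Mixed NE: P1 plays (A: 0.7143, B: 0.2857), P2 plays (X: 0.2857, Y: 0.7143)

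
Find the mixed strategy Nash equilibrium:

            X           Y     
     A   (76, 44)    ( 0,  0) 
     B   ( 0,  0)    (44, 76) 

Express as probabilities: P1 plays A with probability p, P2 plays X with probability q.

p = 0.6333, q = 0.3667

Work:
Find probabilities that make opponent indifferent:
P2 chooses q to make P1 indifferent between A and B
P1 chooses p to make P2 indifferent between X and Y
Mixed NE: P1 plays (A: 0.6333, B: 0.3667), P2 plays (X: 0.3667, Y: 0.6333)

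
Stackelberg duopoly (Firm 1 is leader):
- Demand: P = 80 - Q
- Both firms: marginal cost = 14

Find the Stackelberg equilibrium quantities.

q₁* (leader) = 33.0, q₂* (follower) = 16.5

Work:
Follower's reaction: q₂ = (a - c - q₁)/2
Leader substitutes: π₁ = q₁·(a - q₁ - (a-c-q₁)/2 - c)
FOC: q₁* = (80 - 14)/2 = 33.00
Then: q₂* = (80 - 14 - 33.0)/2 = 16.50
Leader has first-mover advantage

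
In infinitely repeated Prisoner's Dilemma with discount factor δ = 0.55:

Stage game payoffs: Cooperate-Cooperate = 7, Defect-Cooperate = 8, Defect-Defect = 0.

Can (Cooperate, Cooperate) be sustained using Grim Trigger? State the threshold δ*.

δ* = 0.125; since δ = 0.55 ≥ 0.125, cooperation can be sustained

Work:
For Grim Trigger:
Cooperate forever: 7/(1-δ)
Defect then punished: 8 + 0·δ/(1-δ)
Need: 7/(1-δ) ≥ 8 + 0·δ/(1-δ)
Solving: δ ≥ (T-R)/(T-P) = (8-7)/(8-0) = 0.125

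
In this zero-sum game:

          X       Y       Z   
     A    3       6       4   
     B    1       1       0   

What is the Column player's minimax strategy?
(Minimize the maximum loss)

Column should play X, value = 3

Work:
Column player minimizes Row's maximum payoff:
Column X: max payoff to Row = 3
Column Y: max payoff to Row = 6
Column Z: max payoff to Row = 4
Minimum is 3, achieved by column X.
Minimax strategy: X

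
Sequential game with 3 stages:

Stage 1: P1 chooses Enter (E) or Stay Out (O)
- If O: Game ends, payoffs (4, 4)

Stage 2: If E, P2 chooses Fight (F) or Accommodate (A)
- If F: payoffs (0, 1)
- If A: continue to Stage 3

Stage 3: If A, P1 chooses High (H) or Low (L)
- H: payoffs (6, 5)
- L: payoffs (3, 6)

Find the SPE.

SPE: (E, A, H); Outcome (6, 5)

Work:
Stage 3: P1 chooses H (6 vs 3)
Stage 2: P2: F->1, A->5 (anticipating H). Choose A
Stage 1: P1: O->4, E->6 (anticipating A, H). Choose E
SPE path: E -> A -> H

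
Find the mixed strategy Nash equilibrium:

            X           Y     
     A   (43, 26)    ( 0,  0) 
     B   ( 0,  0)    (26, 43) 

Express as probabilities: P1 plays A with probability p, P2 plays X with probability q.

p = 0.6232, q = 0.3768

Work:
Find probabilities that make opponent indifferent:
P2 chooses q to make P1 indifferent between A and B
P1 chooses p to make P2 indifferent between X and Y
Mixed NE: P1 plays (A: 0.6232, B: 0.3768), P2 plays (X: 0.3768, Y: 0.6232)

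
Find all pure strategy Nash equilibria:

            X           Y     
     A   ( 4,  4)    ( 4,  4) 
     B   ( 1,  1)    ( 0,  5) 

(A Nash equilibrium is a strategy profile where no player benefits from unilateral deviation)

Nash equilibrium: (A, X), (A, Y)

Work:
Best responses:
  P1 vs X: payoffs [4, 1] → best response A (payoff 4)
  P1 vs Y: payoffs [4, 0] → best response A (payoff 4)
  P2 vs A: payoffs [4, 4] → best response X/Y (payoff 4)
  P2 vs B: payoffs [1, 5] → best response Y (payoff 5)
Mutual best responses: (A,X), (A,Y) → Nash equilibria.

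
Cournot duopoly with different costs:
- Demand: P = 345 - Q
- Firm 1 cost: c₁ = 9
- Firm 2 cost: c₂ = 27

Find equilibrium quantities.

q₁* = 118.0, q₂* = 100.0

Work:
Reaction: q₁ = (345 - 9 - q₂)/2
Reaction: q₂ = (345 - 27 - q₁)/2
Solve simultaneously:
q₁* = (345 - 2×9 + 27)/3 = 118.0
q₂* = (345 - 2×27 + 9)/3 = 100.0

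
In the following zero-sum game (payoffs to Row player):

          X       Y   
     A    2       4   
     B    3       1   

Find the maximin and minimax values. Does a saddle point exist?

Maximin = 2, Minimax = 3, Saddle: False

Work:
Row minimums: [2, 1] → maximin = 2
Column maximums: [3, 4] → minimax = 3
No saddle point (maximin ≠ minimax). Mixed strategy needed.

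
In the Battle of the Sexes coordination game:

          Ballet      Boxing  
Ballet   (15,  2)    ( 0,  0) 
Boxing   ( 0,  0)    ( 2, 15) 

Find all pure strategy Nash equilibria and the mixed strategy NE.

Pure NE: (Ballet, Ballet) and (Boxing, Boxing); Mixed NE: p = 0.8824, q = 0.1176

Work:
Check pure NE:
(Ballet, Ballet): (15, 2) - no unilateral deviation beneficial
(Boxing, Boxing): (2, 15) - no unilateral deviation beneficial
Mixed NE: P1 plays Ballet with p = 0.8824, P2 plays Ballet with q = 0.1176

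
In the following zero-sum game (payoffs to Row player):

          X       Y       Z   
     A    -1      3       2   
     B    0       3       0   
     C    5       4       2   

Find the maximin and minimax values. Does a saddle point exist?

Maximin = 2, Minimax = 2, Saddle: True

Work:
Row minimums: [-1, 0, 2] → maximin = 2
Column maximums: [5, 4, 2] → minimax = 2
Saddle point exists! Game value = 2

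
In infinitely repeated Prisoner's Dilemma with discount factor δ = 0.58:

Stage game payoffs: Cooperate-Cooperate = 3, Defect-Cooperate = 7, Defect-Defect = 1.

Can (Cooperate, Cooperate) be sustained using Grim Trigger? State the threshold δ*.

δ* = 0.6667; since δ = 0.58 < 0.6667, cooperation cannot be sustained

Work:
For Grim Trigger:
Cooperate forever: 3/(1-δ)
Defect then punished: 7 + 1·δ/(1-δ)
Need: 3/(1-δ) ≥ 7 + 1·δ/(1-δ)
Solving: δ ≥ (T-R)/(T-P) = (7-3)/(7-1) = 0.6667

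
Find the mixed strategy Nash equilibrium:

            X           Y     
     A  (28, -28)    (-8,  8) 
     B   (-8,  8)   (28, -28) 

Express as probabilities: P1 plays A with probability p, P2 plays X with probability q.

p = 0.5, q = 0.5

Work:
Find probabilities that make opponent indifferent:
P2 chooses q to make P1 indifferent between A and B
P1 chooses p to make P2 indifferent between X and Y
Mixed NE: P1 plays (A: 0.5, B: 0.5), P2 plays (X: 0.5, Y: 0.5)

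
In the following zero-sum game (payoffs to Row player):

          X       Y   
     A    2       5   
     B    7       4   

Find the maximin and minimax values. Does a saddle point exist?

Maximin = 4, Minimax = 5, Saddle: False

Work:
Row minimums: [2, 4] → maximin = 4
Column maximums: [7, 5] → minimax = 5
No saddle point (maximin ≠ minimax). Mixed strategy needed.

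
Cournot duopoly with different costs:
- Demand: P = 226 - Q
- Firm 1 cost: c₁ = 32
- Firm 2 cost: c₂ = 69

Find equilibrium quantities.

q₁* = 77.0, q₂* = 40.0

Work:
Reaction: q₁ = (226 - 32 - q₂)/2
Reaction: q₂ = (226 - 69 - q₁)/2
Solve simultaneously:
q₁* = (226 - 2×32 + 69)/3 = 77.0
q₂* = (226 - 2×69 + 32)/3 = 40.0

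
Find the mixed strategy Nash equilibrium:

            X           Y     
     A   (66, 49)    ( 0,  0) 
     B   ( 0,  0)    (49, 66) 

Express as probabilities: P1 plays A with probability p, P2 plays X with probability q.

p = 0.5739, q = 0.4261

Work:
Find probabilities that make opponent indifferent:
P2 chooses q to make P1 indifferent between A and B
P1 chooses p to make P2 indifferent between X and Y
Mixed NE: P1 plays (A: 0.5739, B: 0.4261), P2 plays (X: 0.4261, Y: 0.5739)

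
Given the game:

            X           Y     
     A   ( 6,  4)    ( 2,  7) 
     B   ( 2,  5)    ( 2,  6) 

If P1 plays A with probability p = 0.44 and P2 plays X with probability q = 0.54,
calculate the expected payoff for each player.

E[P1] = 2.9504, E[P2] = 5.4248

Work:
E[P1] = p·q·π₁(A,X) + p·(1-q)·π₁(A,Y) + (1-p)·q·π₁(B,X) + (1-p)·(1-q)·π₁(B,Y)
= 0.44·0.54·6 + 0.44·0.46·2 + 0.56·0.54·2 + 0.56·0.46·2
= 2.9504

E[P2] = 5.4248 (similar calculation)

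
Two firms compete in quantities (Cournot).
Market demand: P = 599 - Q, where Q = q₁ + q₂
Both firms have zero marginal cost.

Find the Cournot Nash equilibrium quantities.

q₁* = q₂* = 199.67; P* = 199.67

Work:
Profit: π_i = P·q_i = (a - q_i - q_j)·q_i
FOC: ∂π_i/∂q_i = a - 2q_i - q_j = 0
Reaction function: q_i = (599 - q_j)/2
Symmetry: q* = 599/3 = 199.67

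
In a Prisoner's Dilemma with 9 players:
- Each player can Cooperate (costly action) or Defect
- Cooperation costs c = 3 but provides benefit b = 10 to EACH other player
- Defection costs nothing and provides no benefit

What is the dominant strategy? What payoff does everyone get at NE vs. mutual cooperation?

Dominant: Defect; NE payoff = 0; Coop payoff = 77

Work:
Defect dominates (saves cost c = 3, benefit to others is external)
NE: All defect → everyone gets 0
If all cooperate: each receives (8)×10 - 3 = 77
Social dilemma: 77 > 0 but NE gives 0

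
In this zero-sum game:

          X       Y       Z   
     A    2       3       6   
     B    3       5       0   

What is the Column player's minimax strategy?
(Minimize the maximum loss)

Column should play X, value = 3

Work:
Column player minimizes Row's maximum payoff:
Column X: max payoff to Row = 3
Column Y: max payoff to Row = 5
Column Z: max payoff to Row = 6
Minimum is 3, achieved by column X.
Minimax strategy: X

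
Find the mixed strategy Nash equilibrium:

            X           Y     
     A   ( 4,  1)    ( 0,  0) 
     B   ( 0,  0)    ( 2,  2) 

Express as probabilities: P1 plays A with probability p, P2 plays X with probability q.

p = 0.6667, q = 0.3333

Work:
Find probabilities that make opponent indifferent:
P2 chooses q to make P1 indifferent between A and B
P1 chooses p to make P2 indifferent between X and Y
Mixed NE: P1 plays (A: 0.6667, B: 0.3333), P2 plays (X: 0.3333, Y: 0.6667)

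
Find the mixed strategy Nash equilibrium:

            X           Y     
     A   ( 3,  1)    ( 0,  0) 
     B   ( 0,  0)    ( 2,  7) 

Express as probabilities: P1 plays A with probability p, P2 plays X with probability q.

p = 0.875, q = 0.4

Work:
Find probabilities that make opponent indifferent:
P2 chooses q to make P1 indifferent between A and B
P1 chooses p to make P2 indifferent between X and Y
Mixed NE: P1 plays (A: 0.875, B: 0.125), P2 plays (X: 0.4, Y: 0.6)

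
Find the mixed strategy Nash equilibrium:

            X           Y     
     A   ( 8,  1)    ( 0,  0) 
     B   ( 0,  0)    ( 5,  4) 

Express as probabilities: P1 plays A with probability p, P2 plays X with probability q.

p = 0.8, q = 0.3846

Work:
Find probabilities that make opponent indifferent:
P2 chooses q to make P1 indifferent between A and B
P1 chooses p to make P2 indifferent between X and Y
Mixed NE: P1 plays (A: 0.8, B: 0.2), P2 plays (X: 0.3846, Y: 0.6154)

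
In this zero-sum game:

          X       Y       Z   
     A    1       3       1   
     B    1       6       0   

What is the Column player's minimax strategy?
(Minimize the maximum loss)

Column should play X or Z (all achieve the minimum), value = 1

Work:
Column player minimizes Row's maximum payoff:
Column X: max payoff to Row = 1
Column Y: max payoff to Row = 6
Column Z: max payoff to Row = 1
Minimum is 1, achieved by columns X, Z (tied).
Each of X or Z is a minimax strategy.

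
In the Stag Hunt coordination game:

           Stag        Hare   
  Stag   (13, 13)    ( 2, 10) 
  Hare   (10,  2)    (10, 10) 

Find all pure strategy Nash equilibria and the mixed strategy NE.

Pure NE: (Stag, Stag) and (Hare, Hare); Mixed NE: p = 0.7273, q = 0.7273

Work:
Check pure NE:
(Stag, Stag): (13, 13) - no unilateral deviation beneficial
(Hare, Hare): (10, 10) - no unilateral deviation beneficial
Mixed NE: P1 plays Stag with p = 0.7273, P2 plays Stag with q = 0.7273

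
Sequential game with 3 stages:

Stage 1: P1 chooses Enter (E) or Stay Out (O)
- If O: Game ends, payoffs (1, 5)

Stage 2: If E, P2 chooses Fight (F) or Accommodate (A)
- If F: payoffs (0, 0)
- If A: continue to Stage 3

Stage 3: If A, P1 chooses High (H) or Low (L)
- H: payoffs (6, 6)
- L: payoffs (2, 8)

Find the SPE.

SPE: (E, A, H); Outcome (6, 6)

Work:
Stage 3: P1 chooses H (6 vs 2)
Stage 2: P2: F->0, A->6 (anticipating H). Choose A
Stage 1: P1: O->1, E->6 (anticipating A, H). Choose E
SPE path: E -> A -> H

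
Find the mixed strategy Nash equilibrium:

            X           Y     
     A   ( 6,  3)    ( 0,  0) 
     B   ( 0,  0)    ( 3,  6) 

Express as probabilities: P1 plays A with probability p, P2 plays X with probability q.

p = 0.6667, q = 0.3333

Work:
Find probabilities that make opponent indifferent:
P2 chooses q to make P1 indifferent between A and B
P1 chooses p to make P2 indifferent between X and Y
Mixed NE: P1 plays (A: 0.6667, B: 0.3333), P2 plays (X: 0.3333, Y: 0.6667)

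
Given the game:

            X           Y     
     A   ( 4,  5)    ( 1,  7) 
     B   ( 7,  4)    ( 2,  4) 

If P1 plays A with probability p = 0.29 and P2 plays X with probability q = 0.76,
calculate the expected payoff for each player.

E[P1] = 5.0692, E[P2] = 4.4292

Work:
E[P1] = p·q·π₁(A,X) + p·(1-q)·π₁(A,Y) + (1-p)·q·π₁(B,X) + (1-p)·(1-q)·π₁(B,Y)
= 0.29·0.76·4 + 0.29·0.24·1 + 0.71·0.76·7 + 0.71·0.24·2
= 5.0692

E[P2] = 4.4292 (similar calculation)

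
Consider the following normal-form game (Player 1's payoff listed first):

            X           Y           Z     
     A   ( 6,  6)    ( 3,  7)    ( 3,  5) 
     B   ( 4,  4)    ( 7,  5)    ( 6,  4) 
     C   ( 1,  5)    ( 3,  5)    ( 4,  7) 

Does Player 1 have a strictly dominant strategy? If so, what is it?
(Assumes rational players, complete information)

No strictly dominant strategy exists for Player 1

Work:
A strategy strictly dominates another if it gives a strictly higher payoff against every opponent action. Compare each pair of P1's strategies column-by-column:
  A vs B: [6 vs 4, 3 vs 7, 3 vs 6] → A does not strictly dominate B (column Y: 3 ≤ 7)
  A vs C: [6 vs 1, 3 vs 3, 3 vs 4] → A does not strictly dominate C (column Y: 3 ≤ 3)
  B vs A: [4 vs 6, 7 vs 3, 6 vs 3] → B does not strictly dominate A (column X: 4 ≤ 6)
  B vs C: [4 vs 1, 7 vs 3, 6 vs 4] → B strictly dominates C
  C vs A: [1 vs 6, 3 vs 3, 4 vs 3] → C does not strictly dominate A (column X: 1 ≤ 6)
  C vs B: [1 vs 4, 3 vs 7, 4 vs 6] → C does not strictly dominate B (column X: 1 ≤ 4)
No single strategy strictly dominates all others → no strictly dominant strategy.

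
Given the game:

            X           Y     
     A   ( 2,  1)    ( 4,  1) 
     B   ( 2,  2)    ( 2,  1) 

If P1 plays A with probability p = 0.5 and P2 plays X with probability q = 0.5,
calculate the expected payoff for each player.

E[P1] = 2.5, E[P2] = 1.25

Work:
E[P1] = p·q·π₁(A,X) + p·(1-q)·π₁(A,Y) + (1-p)·q·π₁(B,X) + (1-p)·(1-q)·π₁(B,Y)
= 0.5·0.5·2 + 0.5·0.5·4 + 0.5·0.5·2 + 0.5·0.5·2
= 2.5

E[P2] = 1.25 (similar calculation)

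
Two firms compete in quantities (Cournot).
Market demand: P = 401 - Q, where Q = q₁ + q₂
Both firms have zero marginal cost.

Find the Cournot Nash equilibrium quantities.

q₁* = q₂* = 133.67; P* = 133.67

Work:
Profit: π_i = P·q_i = (a - q_i - q_j)·q_i
FOC: ∂π_i/∂q_i = a - 2q_i - q_j = 0
Reaction function: q_i = (401 - q_j)/2
Symmetry: q* = 401/3 = 133.67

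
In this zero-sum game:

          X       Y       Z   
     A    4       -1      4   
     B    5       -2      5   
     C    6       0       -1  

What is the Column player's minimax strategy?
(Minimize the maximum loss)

Column should play Y, value = 0

Work:
Column player minimizes Row's maximum payoff:
Column X: max payoff to Row = 6
Column Y: max payoff to Row = 0
Column Z: max payoff to Row = 5
Minimum is 0, achieved by column Y.
Minimax strategy: Y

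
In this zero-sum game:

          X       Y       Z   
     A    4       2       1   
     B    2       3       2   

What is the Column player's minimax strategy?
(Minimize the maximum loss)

Column should play Z, value = 2

Work:
Column player minimizes Row's maximum payoff:
Column X: max payoff to Row = 4
Column Y: max payoff to Row = 3
Column Z: max payoff to Row = 2
Minimum is 2, achieved by column Z.
Minimax strategy: Z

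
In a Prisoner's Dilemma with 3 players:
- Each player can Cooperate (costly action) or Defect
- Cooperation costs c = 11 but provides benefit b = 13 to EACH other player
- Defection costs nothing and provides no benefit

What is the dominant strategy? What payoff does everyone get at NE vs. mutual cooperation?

Dominant: Defect; NE payoff = 0; Coop payoff = 15

Work:
Defect dominates (saves cost c = 11, benefit to others is external)
NE: All defect → everyone gets 0
If all cooperate: each receives (2)×13 - 11 = 15
Social dilemma: 15 > 0 but NE gives 0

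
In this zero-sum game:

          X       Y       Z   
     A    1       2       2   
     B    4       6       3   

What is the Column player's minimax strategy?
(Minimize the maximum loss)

Column should play Z, value = 3

Work:
Column player minimizes Row's maximum payoff:
Column X: max payoff to Row = 4
Column Y: max payoff to Row = 6
Column Z: max payoff to Row = 3
Minimum is 3, achieved by column Z.
Minimax strategy: Z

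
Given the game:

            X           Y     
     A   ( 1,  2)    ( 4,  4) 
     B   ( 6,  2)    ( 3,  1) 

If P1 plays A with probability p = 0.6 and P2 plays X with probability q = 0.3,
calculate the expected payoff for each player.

E[P1] = 3.42, E[P2] = 2.56

Work:
E[P1] = p·q·π₁(A,X) + p·(1-q)·π₁(A,Y) + (1-p)·q·π₁(B,X) + (1-p)·(1-q)·π₁(B,Y)
= 0.6·0.3·1 + 0.6·0.7·4 + 0.4·0.3·6 + 0.4·0.7·3
= 3.42

E[P2] = 2.56 (similar calculation)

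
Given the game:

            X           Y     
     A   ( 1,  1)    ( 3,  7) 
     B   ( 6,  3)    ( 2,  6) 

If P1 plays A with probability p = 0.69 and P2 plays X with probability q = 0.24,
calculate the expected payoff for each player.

E[P1] = 2.6564, E[P2] = 5.4732

Work:
E[P1] = p·q·π₁(A,X) + p·(1-q)·π₁(A,Y) + (1-p)·q·π₁(B,X) + (1-p)·(1-q)·π₁(B,Y)
= 0.69·0.24·1 + 0.69·0.76·3 + 0.31·0.24·6 + 0.31·0.76·2
= 2.6564

E[P2] = 5.4732 (similar calculation)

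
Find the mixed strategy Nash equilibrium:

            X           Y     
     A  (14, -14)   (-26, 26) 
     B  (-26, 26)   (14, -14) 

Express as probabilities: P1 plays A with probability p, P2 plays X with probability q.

p = 0.5, q = 0.5

Work:
Find probabilities that make opponent indifferent:
P2 chooses q to make P1 indifferent between A and B
P1 chooses p to make P2 indifferent between X and Y
Mixed NE: P1 plays (A: 0.5, B: 0.5), P2 plays (X: 0.5, Y: 0.5)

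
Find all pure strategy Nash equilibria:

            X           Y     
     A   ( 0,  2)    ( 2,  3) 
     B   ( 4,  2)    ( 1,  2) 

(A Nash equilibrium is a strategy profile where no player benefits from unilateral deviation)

Nash equilibrium: (A, Y), (B, X)

Work:
Best responses:
  P1 vs X: payoffs [0, 4] → best response B (payoff 4)
  P1 vs Y: payoffs [2, 1] → best response A (payoff 2)
  P2 vs A: payoffs [2, 3] → best response Y (payoff 3)
  P2 vs B: payoffs [2, 2] → best response X/Y (payoff 2)
Mutual best responses: (A,Y), (B,X) → Nash equilibria.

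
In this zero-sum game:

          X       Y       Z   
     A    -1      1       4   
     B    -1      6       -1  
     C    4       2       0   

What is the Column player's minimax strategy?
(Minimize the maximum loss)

Column should play X or Z (all achieve the minimum), value = 4

Work:
Column player minimizes Row's maximum payoff:
Column X: max payoff to Row = 4
Column Y: max payoff to Row = 6
Column Z: max payoff to Row = 4
Minimum is 4, achieved by columns X, Z (tied).
Each of X or Z is a minimax strategy.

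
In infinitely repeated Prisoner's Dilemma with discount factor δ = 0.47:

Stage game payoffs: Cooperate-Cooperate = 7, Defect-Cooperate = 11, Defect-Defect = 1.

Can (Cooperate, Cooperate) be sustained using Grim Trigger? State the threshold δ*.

δ* = 0.4; since δ = 0.47 ≥ 0.4, cooperation can be sustained

Work:
For Grim Trigger:
Cooperate forever: 7/(1-δ)
Defect then punished: 11 + 1·δ/(1-δ)
Need: 7/(1-δ) ≥ 11 + 1·δ/(1-δ)
Solving: δ ≥ (T-R)/(T-P) = (11-7)/(11-1) = 0.4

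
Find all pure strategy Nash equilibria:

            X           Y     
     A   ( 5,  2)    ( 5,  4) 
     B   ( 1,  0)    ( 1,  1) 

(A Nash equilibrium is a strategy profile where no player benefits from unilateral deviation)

Nash equilibrium: (A, Y)

Work:
Best responses:
  P1 vs X: payoffs [5, 1] → best response A (payoff 5)
  P1 vs Y: payoffs [5, 1] → best response A (payoff 5)
  P2 vs A: payoffs [2, 4] → best response Y (payoff 4)
  P2 vs B: payoffs [0, 1] → best response Y (payoff 1)
Mutual best responses: (A,Y) → Nash equilibria.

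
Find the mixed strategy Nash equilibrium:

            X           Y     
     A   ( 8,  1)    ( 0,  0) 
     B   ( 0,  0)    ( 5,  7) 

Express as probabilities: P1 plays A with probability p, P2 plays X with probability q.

p = 0.875, q = 0.3846

Work:
Find probabilities that make opponent indifferent:
P2 chooses q to make P1 indifferent between A and B
P1 chooses p to make P2 indifferent between X and Y
Mixed NE: P1 plays (A: 0.875, B: 0.125), P2 plays (X: 0.3846, Y: 0.6154)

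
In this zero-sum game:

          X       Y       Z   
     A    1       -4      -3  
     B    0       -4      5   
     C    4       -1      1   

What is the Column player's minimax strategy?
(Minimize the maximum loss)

Column should play Y, value = -1

Work:
Column player minimizes Row's maximum payoff:
Column X: max payoff to Row = 4
Column Y: max payoff to Row = -1
Column Z: max payoff to Row = 5
Minimum is -1, achieved by column Y.
Minimax strategy: Y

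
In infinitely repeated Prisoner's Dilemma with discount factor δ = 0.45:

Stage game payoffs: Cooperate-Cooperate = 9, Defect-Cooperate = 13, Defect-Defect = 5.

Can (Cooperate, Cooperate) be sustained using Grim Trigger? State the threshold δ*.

δ* = 0.5; since δ = 0.45 < 0.5, cooperation cannot be sustained

Work:
For Grim Trigger:
Cooperate forever: 9/(1-δ)
Defect then punished: 13 + 5·δ/(1-δ)
Need: 9/(1-δ) ≥ 13 + 5·δ/(1-δ)
Solving: δ ≥ (T-R)/(T-P) = (13-9)/(13-5) = 0.5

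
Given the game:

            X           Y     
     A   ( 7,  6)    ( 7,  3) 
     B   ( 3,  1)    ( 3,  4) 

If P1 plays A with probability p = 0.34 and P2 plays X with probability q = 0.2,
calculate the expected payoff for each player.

E[P1] = 4.36, E[P2] = 3.468

Work:
E[P1] = p·q·π₁(A,X) + p·(1-q)·π₁(A,Y) + (1-p)·q·π₁(B,X) + (1-p)·(1-q)·π₁(B,Y)
= 0.34·0.2·7 + 0.34·0.8·7 + 0.66·0.2·3 + 0.66·0.8·3
= 4.36

E[P2] = 3.468 (similar calculation)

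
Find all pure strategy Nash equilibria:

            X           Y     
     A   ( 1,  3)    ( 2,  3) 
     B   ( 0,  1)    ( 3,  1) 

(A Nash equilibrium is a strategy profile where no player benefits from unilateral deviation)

Nash equilibrium: (A, X), (B, Y)

Work:
Best responses:
  P1 vs X: payoffs [1, 0] → best response A (payoff 1)
  P1 vs Y: payoffs [2, 3] → best response B (payoff 3)
  P2 vs A: payoffs [3, 3] → best response X/Y (payoff 3)
  P2 vs B: payoffs [1, 1] → best response X/Y (payoff 1)
Mutual best responses: (A,X), (B,Y) → Nash equilibria.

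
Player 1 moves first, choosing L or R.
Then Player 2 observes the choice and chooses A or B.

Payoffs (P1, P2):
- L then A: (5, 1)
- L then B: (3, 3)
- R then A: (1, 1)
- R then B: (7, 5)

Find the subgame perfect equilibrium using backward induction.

P1 plays R, P2 plays B after L and B after R; Payoff (7, 5)

Work:
Backward induction:
After L: P2 chooses B → P1 gets 3
After R: P2 chooses B → P1 gets 7
P1 chooses R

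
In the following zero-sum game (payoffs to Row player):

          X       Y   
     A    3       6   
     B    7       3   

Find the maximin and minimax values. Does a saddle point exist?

Maximin = 3, Minimax = 6, Saddle: False

Work:
Row minimums: [3, 3] → maximin = 3
Column maximums: [7, 6] → minimax = 6
No saddle point (maximin ≠ minimax). Mixed strategy needed.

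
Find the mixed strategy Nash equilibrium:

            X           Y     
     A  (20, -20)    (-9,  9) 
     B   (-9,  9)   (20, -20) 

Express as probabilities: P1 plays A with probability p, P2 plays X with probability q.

p = 0.5, q = 0.5

Work:
Find probabilities that make opponent indifferent:
P2 chooses q to make P1 indifferent between A and B
P1 chooses p to make P2 indifferent between X and Y
Mixed NE: P1 plays (A: 0.5, B: 0.5), P2 plays (X: 0.5, Y: 0.5)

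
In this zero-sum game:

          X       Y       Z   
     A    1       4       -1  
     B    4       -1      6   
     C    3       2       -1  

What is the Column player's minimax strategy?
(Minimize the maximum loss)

Column should play X or Y (all achieve the minimum), value = 4

Work:
Column player minimizes Row's maximum payoff:
Column X: max payoff to Row = 4
Column Y: max payoff to Row = 4
Column Z: max payoff to Row = 6
Minimum is 4, achieved by columns X, Y (tied).
Each of X or Y is a minimax strategy.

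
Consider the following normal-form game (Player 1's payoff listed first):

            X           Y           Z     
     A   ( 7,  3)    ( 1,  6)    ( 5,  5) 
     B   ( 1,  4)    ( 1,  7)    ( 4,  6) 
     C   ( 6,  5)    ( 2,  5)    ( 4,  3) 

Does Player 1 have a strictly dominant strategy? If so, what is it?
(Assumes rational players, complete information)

No strictly dominant strategy exists for Player 1

Work:
A strategy strictly dominates another if it gives a strictly higher payoff against every opponent action. Compare each pair of P1's strategies column-by-column:
  A vs B: [7 vs 1, 1 vs 1, 5 vs 4] → A does not strictly dominate B (column Y: 1 ≤ 1)
  A vs C: [7 vs 6, 1 vs 2, 5 vs 4] → A does not strictly dominate C (column Y: 1 ≤ 2)
  B vs A: [1 vs 7, 1 vs 1, 4 vs 5] → B does not strictly dominate A (column X: 1 ≤ 7)
  B vs C: [1 vs 6, 1 vs 2, 4 vs 4] → B does not strictly dominate C (column X: 1 ≤ 6)
  C vs A: [6 vs 7, 2 vs 1, 4 vs 5] → C does not strictly dominate A (column X: 6 ≤ 7)
  C vs B: [6 vs 1, 2 vs 1, 4 vs 4] → C does not strictly dominate B (column Z: 4 ≤ 4)
No single strategy strictly dominates all others → no strictly dominant strategy.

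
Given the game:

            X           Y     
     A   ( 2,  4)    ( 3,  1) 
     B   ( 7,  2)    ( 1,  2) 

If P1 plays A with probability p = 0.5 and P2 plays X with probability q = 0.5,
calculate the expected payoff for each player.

E[P1] = 3.25, E[P2] = 2.25

Work:
E[P1] = p·q·π₁(A,X) + p·(1-q)·π₁(A,Y) + (1-p)·q·π₁(B,X) + (1-p)·(1-q)·π₁(B,Y)
= 0.5·0.5·2 + 0.5·0.5·3 + 0.5·0.5·7 + 0.5·0.5·1
= 3.25

E[P2] = 2.25 (similar calculation)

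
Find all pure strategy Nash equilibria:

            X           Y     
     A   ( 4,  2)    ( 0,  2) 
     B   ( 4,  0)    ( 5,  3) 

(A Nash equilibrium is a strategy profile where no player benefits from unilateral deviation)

Nash equilibrium: (A, X), (B, Y)

Work:
Best responses:
  P1 vs X: payoffs [4, 4] → best response A/B (payoff 4)
  P1 vs Y: payoffs [0, 5] → best response B (payoff 5)
  P2 vs A: payoffs [2, 2] → best response X/Y (payoff 2)
  P2 vs B: payoffs [0, 3] → best response Y (payoff 3)
Mutual best responses: (A,X), (B,Y) → Nash equilibria.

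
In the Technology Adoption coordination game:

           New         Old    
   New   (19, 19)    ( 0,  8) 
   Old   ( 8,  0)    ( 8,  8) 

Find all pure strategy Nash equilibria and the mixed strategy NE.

Pure NE: (New, New) and (Old, Old); Mixed NE: p = 0.4211, q = 0.4211

Work:
Check pure NE:
(New, New): (19, 19) - no unilateral deviation beneficial
(Old, Old): (8, 8) - no unilateral deviation beneficial
Mixed NE: P1 plays New with p = 0.4211, P2 plays New with q = 0.4211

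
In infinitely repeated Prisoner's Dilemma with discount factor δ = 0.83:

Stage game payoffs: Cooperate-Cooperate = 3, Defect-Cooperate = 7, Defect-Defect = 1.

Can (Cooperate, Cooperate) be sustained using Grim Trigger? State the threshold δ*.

δ* = 0.6667; since δ = 0.83 ≥ 0.6667, cooperation can be sustained

Work:
For Grim Trigger:
Cooperate forever: 3/(1-δ)
Defect then punished: 7 + 1·δ/(1-δ)
Need: 3/(1-δ) ≥ 7 + 1·δ/(1-δ)
Solving: δ ≥ (T-R)/(T-P) = (7-3)/(7-1) = 0.6667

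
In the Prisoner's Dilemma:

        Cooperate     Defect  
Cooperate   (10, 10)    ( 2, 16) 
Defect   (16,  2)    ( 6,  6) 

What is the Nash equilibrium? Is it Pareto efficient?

(Defect, Defect) is NE; not Pareto efficient

Work:
Defect dominates Cooperate for both players:
If P2 cooperates: Defect (16) > Cooperate (10)
If P2 defects: Defect (6) > Cooperate (2)
NE: (Defect, Defect) with payoff (6, 6)
But (Cooperate, Cooperate) = (10, 10) Pareto dominates (6, 6)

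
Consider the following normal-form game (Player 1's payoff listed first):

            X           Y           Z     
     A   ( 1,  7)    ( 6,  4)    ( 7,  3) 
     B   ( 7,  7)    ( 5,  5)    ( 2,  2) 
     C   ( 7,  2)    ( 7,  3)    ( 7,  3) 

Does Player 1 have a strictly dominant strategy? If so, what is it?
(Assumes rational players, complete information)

No strictly dominant strategy exists for Player 1

Work:
A strategy strictly dominates another if it gives a strictly higher payoff against every opponent action. Compare each pair of P1's strategies column-by-column:
  A vs B: [1 vs 7, 6 vs 5, 7 vs 2] → A does not strictly dominate B (column X: 1 ≤ 7)
  A vs C: [1 vs 7, 6 vs 7, 7 vs 7] → A does not strictly dominate C (column X: 1 ≤ 7)
  B vs A: [7 vs 1, 5 vs 6, 2 vs 7] → B does not strictly dominate A (column Y: 5 ≤ 6)
  B vs C: [7 vs 7, 5 vs 7, 2 vs 7] → B does not strictly dominate C (column X: 7 ≤ 7)
  C vs A: [7 vs 1, 7 vs 6, 7 vs 7] → C does not strictly dominate A (column Z: 7 ≤ 7)
  C vs B: [7 vs 7, 7 vs 5, 7 vs 2] → C does not strictly dominate B (column X: 7 ≤ 7)
No single strategy strictly dominates all others → no strictly dominant strategy.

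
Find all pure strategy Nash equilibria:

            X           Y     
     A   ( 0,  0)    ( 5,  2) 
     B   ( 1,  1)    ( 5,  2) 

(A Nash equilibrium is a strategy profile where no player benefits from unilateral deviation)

Nash equilibrium: (A, Y), (B, Y)

Work:
Best responses:
  P1 vs X: payoffs [0, 1] → best response B (payoff 1)
  P1 vs Y: payoffs [5, 5] → best response A/B (payoff 5)
  P2 vs A: payoffs [0, 2] → best response Y (payoff 2)
  P2 vs B: payoffs [1, 2] → best response Y (payoff 2)
Mutual best responses: (A,Y), (B,Y) → Nash equilibria.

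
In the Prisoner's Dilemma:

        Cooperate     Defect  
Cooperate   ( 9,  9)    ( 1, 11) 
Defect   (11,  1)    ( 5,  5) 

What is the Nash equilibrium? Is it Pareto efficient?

(Defect, Defect) is NE; not Pareto efficient

Work:
Defect dominates Cooperate for both players:
If P2 cooperates: Defect (11) > Cooperate (9)
If P2 defects: Defect (5) > Cooperate (1)
NE: (Defect, Defect) with payoff (5, 5)
But (Cooperate, Cooperate) = (9, 9) Pareto dominates (5, 5)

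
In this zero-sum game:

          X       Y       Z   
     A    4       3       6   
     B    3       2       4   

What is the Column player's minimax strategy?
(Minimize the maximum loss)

Column should play Y, value = 3

Work:
Column player minimizes Row's maximum payoff:
Column X: max payoff to Row = 4
Column Y: max payoff to Row = 3
Column Z: max payoff to Row = 6
Minimum is 3, achieved by column Y.
Minimax strategy: Y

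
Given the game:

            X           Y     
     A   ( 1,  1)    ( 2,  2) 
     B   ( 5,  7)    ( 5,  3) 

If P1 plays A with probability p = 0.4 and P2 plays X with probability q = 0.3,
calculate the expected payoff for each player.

E[P1] = 3.68, E[P2] = 3.2

Work:
E[P1] = p·q·π₁(A,X) + p·(1-q)·π₁(A,Y) + (1-p)·q·π₁(B,X) + (1-p)·(1-q)·π₁(B,Y)
= 0.4·0.3·1 + 0.4·0.7·2 + 0.6·0.3·5 + 0.6·0.7·5
= 3.68

E[P2] = 3.2 (similar calculation)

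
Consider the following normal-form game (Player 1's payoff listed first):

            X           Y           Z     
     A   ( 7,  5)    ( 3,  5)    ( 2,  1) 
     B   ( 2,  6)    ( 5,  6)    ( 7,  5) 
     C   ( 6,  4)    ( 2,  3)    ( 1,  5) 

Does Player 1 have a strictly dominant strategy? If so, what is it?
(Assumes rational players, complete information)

No strictly dominant strategy exists for Player 1

Work:
A strategy strictly dominates another if it gives a strictly higher payoff against every opponent action. Compare each pair of P1's strategies column-by-column:
  A vs B: [7 vs 2, 3 vs 5, 2 vs 7] → A does not strictly dominate B (column Y: 3 ≤ 5)
  A vs C: [7 vs 6, 3 vs 2, 2 vs 1] → A strictly dominates C
  B vs A: [2 vs 7, 5 vs 3, 7 vs 2] → B does not strictly dominate A (column X: 2 ≤ 7)
  B vs C: [2 vs 6, 5 vs 2, 7 vs 1] → B does not strictly dominate C (column X: 2 ≤ 6)
  C vs A: [6 vs 7, 2 vs 3, 1 vs 2] → C does not strictly dominate A (column X: 6 ≤ 7)
  C vs B: [6 vs 2, 2 vs 5, 1 vs 7] → C does not strictly dominate B (column Y: 2 ≤ 5)
No single strategy strictly dominates all others → no strictly dominant strategy.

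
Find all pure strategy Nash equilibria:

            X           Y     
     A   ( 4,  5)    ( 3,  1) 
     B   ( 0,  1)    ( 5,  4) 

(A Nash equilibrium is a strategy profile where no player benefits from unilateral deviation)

Nash equilibrium: (A, X), (B, Y)

Work:
Best responses:
  P1 vs X: payoffs [4, 0] → best response A (payoff 4)
  P1 vs Y: payoffs [3, 5] → best response B (payoff 5)
  P2 vs A: payoffs [5, 1] → best response X (payoff 5)
  P2 vs B: payoffs [1, 4] → best response Y (payoff 4)
Mutual best responses: (A,X), (B,Y) → Nash equilibria.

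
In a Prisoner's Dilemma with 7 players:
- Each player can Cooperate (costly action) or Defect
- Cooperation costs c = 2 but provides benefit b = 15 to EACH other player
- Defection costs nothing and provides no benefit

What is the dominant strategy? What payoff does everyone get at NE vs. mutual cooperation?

Dominant: Defect; NE payoff = 0; Coop payoff = 88

Work:
Defect dominates (saves cost c = 2, benefit to others is external)
NE: All defect → everyone gets 0
If all cooperate: each receives (6)×15 - 2 = 88
Social dilemma: 88 > 0 but NE gives 0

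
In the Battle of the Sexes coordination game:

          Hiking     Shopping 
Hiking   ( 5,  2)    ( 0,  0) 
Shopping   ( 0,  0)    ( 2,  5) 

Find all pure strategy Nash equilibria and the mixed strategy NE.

Pure NE: (Hiking, Hiking) and (Shopping, Shopping); Mixed NE: p = 0.7143, q = 0.2857

Work:
Check pure NE:
(Hiking, Hiking): (5, 2) - no unilateral deviation beneficial
(Shopping, Shopping): (2, 5) - no unilateral deviation beneficial
Mixed NE: P1 plays Hiking with p = 0.7143, P2 plays Hiking with q = 0.2857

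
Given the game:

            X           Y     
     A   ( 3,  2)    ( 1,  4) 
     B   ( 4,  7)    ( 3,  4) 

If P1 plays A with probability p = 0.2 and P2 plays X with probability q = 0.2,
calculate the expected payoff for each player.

E[P1] = 2.84, E[P2] = 4.4

Work:
E[P1] = p·q·π₁(A,X) + p·(1-q)·π₁(A,Y) + (1-p)·q·π₁(B,X) + (1-p)·(1-q)·π₁(B,Y)
= 0.2·0.2·3 + 0.2·0.8·1 + 0.8·0.2·4 + 0.8·0.8·3
= 2.84

E[P2] = 4.4 (similar calculation)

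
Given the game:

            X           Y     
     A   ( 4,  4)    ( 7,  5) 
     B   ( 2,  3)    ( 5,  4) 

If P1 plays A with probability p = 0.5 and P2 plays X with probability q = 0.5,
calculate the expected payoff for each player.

E[P1] = 4.5, E[P2] = 4.0

Work:
E[P1] = p·q·π₁(A,X) + p·(1-q)·π₁(A,Y) + (1-p)·q·π₁(B,X) + (1-p)·(1-q)·π₁(B,Y)
= 0.5·0.5·4 + 0.5·0.5·7 + 0.5·0.5·2 + 0.5·0.5·5
= 4.5

E[P2] = 4.0 (similar calculation)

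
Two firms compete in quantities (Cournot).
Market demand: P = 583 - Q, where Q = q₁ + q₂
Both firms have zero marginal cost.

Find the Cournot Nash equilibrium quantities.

q₁* = q₂* = 194.33; P* = 194.33

Work:
Profit: π_i = P·q_i = (a - q_i - q_j)·q_i
FOC: ∂π_i/∂q_i = a - 2q_i - q_j = 0
Reaction function: q_i = (583 - q_j)/2
Symmetry: q* = 583/3 = 194.33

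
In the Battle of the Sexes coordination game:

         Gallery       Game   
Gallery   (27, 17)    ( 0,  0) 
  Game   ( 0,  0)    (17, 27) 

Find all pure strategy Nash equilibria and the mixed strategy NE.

Pure NE: (Gallery, Gallery) and (Game, Game); Mixed NE: p = 0.6136, q = 0.3864

Work:
Check pure NE:
(Gallery, Gallery): (27, 17) - no unilateral deviation beneficial
(Game, Game): (17, 27) - no unilateral deviation beneficial
Mixed NE: P1 plays Gallery with p = 0.6136, P2 plays Gallery with q = 0.3864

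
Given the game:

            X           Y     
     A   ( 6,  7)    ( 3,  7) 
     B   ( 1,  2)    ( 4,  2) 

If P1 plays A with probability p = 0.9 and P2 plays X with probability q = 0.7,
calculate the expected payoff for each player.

E[P1] = 4.78, E[P2] = 6.5

Work:
E[P1] = p·q·π₁(A,X) + p·(1-q)·π₁(A,Y) + (1-p)·q·π₁(B,X) + (1-p)·(1-q)·π₁(B,Y)
= 0.9·0.7·6 + 0.9·0.3·3 + 0.1·0.7·1 + 0.1·0.3·4
= 4.78

E[P2] = 6.5 (similar calculation)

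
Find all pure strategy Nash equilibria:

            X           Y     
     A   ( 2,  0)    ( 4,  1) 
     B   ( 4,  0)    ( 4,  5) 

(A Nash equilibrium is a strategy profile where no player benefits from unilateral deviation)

Nash equilibrium: (A, Y), (B, Y)

Work:
Best responses:
  P1 vs X: payoffs [2, 4] → best response B (payoff 4)
  P1 vs Y: payoffs [4, 4] → best response A/B (payoff 4)
  P2 vs A: payoffs [0, 1] → best response Y (payoff 1)
  P2 vs B: payoffs [0, 5] → best response Y (payoff 5)
Mutual best responses: (A,Y), (B,Y) → Nash equilibria.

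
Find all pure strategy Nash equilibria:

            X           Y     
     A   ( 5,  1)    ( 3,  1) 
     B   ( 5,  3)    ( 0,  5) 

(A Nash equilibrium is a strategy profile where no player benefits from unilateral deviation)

Nash equilibrium: (A, X), (A, Y)

Work:
Best responses:
  P1 vs X: payoffs [5, 5] → best response A/B (payoff 5)
  P1 vs Y: payoffs [3, 0] → best response A (payoff 3)
  P2 vs A: payoffs [1, 1] → best response X/Y (payoff 1)
  P2 vs B: payoffs [3, 5] → best response Y (payoff 5)
Mutual best responses: (A,X), (A,Y) → Nash equilibria.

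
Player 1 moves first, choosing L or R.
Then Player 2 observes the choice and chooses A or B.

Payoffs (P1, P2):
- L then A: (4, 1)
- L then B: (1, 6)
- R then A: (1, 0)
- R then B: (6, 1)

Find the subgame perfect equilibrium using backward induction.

P1 plays R, P2 plays B after L and B after R; Payoff (6, 1)

Work:
Backward induction:
After L: P2 chooses B → P1 gets 1
After R: P2 chooses B → P1 gets 6
P1 chooses R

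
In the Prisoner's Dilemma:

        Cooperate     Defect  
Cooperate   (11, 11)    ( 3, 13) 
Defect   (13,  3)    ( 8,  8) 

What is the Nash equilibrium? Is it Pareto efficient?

(Defect, Defect) is NE; not Pareto efficient

Work:
Defect dominates Cooperate for both players:
If P2 cooperates: Defect (13) > Cooperate (11)
If P2 defects: Defect (8) > Cooperate (3)
NE: (Defect, Defect) with payoff (8, 8)
But (Cooperate, Cooperate) = (11, 11) Pareto dominates (8, 8)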